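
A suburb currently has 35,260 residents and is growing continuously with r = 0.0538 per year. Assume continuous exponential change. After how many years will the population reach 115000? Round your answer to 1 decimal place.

115000 = 35260 · e^(0.0538·t)
t = ln(115000/35260) / 0.0538 = ln(3.26149) / 0.0538 = 1.18218 / 0.0538

t ≈ 22.0 years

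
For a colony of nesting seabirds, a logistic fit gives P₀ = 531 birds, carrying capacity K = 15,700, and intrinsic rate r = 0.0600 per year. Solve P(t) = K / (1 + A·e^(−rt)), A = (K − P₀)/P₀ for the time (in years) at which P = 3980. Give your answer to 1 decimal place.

t ≈ 37.9 years

A = (15700 − 531)/531 = 28.56685
3980 = 15700/(1 + 28.56685·e^(−0.06t)) → 1 + 28.56685·e^(−0.06t) = 3.94472
e^(−0.06t) = 0.103082 → t = ln(9.70103)/0.06 = 2.27223/0.06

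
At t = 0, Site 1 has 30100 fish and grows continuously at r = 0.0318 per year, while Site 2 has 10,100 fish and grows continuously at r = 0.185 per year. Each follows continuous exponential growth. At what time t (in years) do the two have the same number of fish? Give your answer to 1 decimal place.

t ≈ 7.1 years

30100·e^(0.0318t) = 10100·e^(0.185t)
30100/10100 = e^((0.185 − 0.0318)t) → ln(2.9802) = 0.1532·t
t = 1.09199 / 0.1532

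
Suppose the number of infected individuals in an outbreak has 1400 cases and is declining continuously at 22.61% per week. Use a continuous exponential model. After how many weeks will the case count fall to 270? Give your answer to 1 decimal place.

t ≈ 7.3 weeks

270 = 1400 · e^(-0.2261·t)
t = ln(270/1400) / -0.2261 = ln(0.19286) / -0.2261 = -1.64581 / -0.2261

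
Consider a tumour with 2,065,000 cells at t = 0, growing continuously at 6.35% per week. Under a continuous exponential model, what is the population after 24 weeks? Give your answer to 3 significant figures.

≈ 9,480,000 cells

P(24) = 2065000 · e^(0.0635·24) = 2065000 · e^(1.524)
= 2065000 · 4.59055 ≈ 9479487.24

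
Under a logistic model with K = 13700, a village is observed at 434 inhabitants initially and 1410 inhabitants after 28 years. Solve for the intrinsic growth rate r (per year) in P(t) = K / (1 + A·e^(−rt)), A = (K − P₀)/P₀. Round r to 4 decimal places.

r ≈ 0.0448 per year

A = (13700 − 434)/434 = 30.56682
1410 = 13700/(1 + 30.56682·e^(−r·28)) → e^(−28r) = (9.71631 − 1)/30.56682 = 0.285156
r = −ln(0.285156)/28 = 1.25472/28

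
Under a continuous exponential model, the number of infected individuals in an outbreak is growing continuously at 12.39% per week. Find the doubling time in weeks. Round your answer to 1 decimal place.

doubling time = ln(2) / |r| = 0.69315 / 0.1239

doubling time ≈ 5.6 weeks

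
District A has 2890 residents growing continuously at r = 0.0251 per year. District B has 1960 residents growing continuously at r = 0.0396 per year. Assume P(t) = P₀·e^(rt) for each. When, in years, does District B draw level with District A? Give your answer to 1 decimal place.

t ≈ 26.8 years

2890·e^(0.0251t) = 1960·e^(0.0396t)
2890/1960 = e^((0.0396 − 0.0251)t) → ln(1.47449) = 0.0145·t
t = 0.38831 / 0.0145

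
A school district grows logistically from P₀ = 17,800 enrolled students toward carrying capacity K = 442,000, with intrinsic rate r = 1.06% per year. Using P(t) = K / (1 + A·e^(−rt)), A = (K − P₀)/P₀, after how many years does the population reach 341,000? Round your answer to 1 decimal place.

A = (442000 − 17800)/17800 = 23.83146
341000 = 442000/(1 + 23.83146·e^(−0.0106t)) → 1 + 23.83146·e^(−0.0106t) = 1.29619
e^(−0.0106t) = 0.012428 → t = ln(80.46067)/0.0106 = 4.38777/0.0106

t ≈ 413.9 years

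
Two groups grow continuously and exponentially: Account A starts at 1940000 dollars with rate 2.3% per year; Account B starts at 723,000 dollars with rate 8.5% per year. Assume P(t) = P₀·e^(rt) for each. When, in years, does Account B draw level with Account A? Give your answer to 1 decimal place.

1940000·e^(0.023t) = 723000·e^(0.085t)
1940000/723000 = e^((0.085 − 0.023)t) → ln(2.68326) = 0.062·t
t = 0.98703 / 0.062

t ≈ 15.9 years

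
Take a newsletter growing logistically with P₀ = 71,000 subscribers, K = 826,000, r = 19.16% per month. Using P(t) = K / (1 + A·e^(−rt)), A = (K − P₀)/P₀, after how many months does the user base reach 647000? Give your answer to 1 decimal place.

A = (826000 − 71000)/71000 = 10.6338
647000 = 826000/(1 + 10.6338·e^(−0.1916t)) → 1 + 10.6338·e^(−0.1916t) = 1.27666
e^(−0.1916t) = 0.026017 → t = ln(38.43615)/0.1916 = 3.649/0.1916

t ≈ 19.0 months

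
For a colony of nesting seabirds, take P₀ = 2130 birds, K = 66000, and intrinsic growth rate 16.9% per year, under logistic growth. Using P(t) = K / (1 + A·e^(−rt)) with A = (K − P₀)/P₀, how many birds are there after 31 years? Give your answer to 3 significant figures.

≈ 56,900 birds

A = (66000 − 2130)/2130 = 29.98592
P(31) = 66000 / (1 + 29.98592·e^(−0.169·31)) = 66000 / (1 + 29.98592·0.005306)
= 66000 / 1.15909 ≈ 56941.12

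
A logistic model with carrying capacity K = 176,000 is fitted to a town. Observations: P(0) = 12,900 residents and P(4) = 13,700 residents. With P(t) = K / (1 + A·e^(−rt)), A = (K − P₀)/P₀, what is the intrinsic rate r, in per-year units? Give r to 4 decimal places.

r ≈ 0.0163 per year

A = (176000 − 12900)/12900 = 12.64341
13700 = 176000/(1 + 12.64341·e^(−r·4)) → e^(−4r) = (12.84672 − 1)/12.64341 = 0.936987
r = −ln(0.936987)/4 = 0.06509/4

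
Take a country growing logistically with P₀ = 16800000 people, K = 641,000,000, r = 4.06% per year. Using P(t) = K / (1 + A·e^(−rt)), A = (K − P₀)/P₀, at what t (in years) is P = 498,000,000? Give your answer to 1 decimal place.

A = (641000000 − 16800000)/16800000 = 37.15476
498000000 = 641000000/(1 + 37.15476·e^(−0.0406t)) → 1 + 37.15476·e^(−0.0406t) = 1.28715
e^(−0.0406t) = 0.007728 → t = ln(129.39211)/0.0406 = 4.86285/0.0406

t ≈ 119.8 years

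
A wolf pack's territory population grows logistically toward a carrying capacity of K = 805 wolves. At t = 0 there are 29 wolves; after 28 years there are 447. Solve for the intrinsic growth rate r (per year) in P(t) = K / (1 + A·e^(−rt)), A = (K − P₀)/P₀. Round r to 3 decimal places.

A = (805 − 29)/29 = 26.75862
447 = 805/(1 + 26.75862·e^(−r·28)) → e^(−28r) = (1.80089 − 1)/26.75862 = 0.02993
r = −ln(0.02993)/28 = 3.50888/28

r ≈ 0.125 per year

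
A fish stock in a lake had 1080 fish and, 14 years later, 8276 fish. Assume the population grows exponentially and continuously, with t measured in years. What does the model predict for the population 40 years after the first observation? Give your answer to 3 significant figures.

r = ln(8276/1080) / 14 ≈ 0.145457 per year
P(40) = 1080 · e^(0.145457·40) = 1080 · 336.39365 ≈ 363305.14

≈ 363,000 fish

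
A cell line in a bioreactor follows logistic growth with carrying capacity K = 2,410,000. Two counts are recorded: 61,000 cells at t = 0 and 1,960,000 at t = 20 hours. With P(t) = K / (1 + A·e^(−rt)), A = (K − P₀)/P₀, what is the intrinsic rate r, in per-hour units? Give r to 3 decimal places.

A = (2410000 − 61000)/61000 = 38.5082
1960000 = 2410000/(1 + 38.5082·e^(−r·20)) → e^(−20r) = (1.22959 − 1)/38.5082 = 0.005962
r = −ln(0.005962)/20 = 5.12232/20

r ≈ 0.256 per hour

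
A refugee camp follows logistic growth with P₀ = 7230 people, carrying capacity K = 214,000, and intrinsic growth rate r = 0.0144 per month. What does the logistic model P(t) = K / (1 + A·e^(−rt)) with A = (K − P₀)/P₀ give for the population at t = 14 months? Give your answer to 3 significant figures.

≈ 8,780 people

A = (214000 − 7230)/7230 = 28.59889
P(14) = 214000 / (1 + 28.59889·e^(−0.0144·14)) = 214000 / (1 + 28.59889·0.817422)
= 214000 / 24.37736 ≈ 8778.64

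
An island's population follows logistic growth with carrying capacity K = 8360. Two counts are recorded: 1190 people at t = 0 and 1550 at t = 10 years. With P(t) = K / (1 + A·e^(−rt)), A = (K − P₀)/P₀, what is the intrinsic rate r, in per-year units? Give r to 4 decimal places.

A = (8360 − 1190)/1190 = 6.02521
1550 = 8360/(1 + 6.02521·e^(−r·10)) → e^(−10r) = (5.39355 − 1)/6.02521 = 0.729194
r = −ln(0.729194)/10 = 0.31582/10

r ≈ 0.0316 per year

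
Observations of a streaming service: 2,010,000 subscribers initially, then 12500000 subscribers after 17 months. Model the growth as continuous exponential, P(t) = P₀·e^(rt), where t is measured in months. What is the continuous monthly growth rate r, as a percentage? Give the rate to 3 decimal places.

12500000 = 2010000 · e^(r·17)
e^(17r) = 12500000/2010000 = 6.21891
r = ln(6.21891) / 17 = 1.82759 / 17

r ≈ 10.751% per month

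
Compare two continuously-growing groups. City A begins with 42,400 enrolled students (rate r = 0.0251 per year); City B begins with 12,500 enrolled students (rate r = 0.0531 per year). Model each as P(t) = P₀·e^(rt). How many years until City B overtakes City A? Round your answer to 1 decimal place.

42400·e^(0.0251t) = 12500·e^(0.0531t)
42400/12500 = e^((0.0531 − 0.0251)t) → ln(3.392) = 0.028·t
t = 1.22142 / 0.028

t ≈ 43.6 years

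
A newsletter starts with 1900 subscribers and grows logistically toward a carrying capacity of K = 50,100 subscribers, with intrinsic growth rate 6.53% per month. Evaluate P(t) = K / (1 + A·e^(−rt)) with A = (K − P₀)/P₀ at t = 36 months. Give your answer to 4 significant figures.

≈ 14,660 subscribers

A = (50100 − 1900)/1900 = 25.36842
P(36) = 50100 / (1 + 25.36842·e^(−0.0653·36)) = 50100 / (1 + 25.36842·0.095293)
= 50100 / 3.41743 ≈ 14660.14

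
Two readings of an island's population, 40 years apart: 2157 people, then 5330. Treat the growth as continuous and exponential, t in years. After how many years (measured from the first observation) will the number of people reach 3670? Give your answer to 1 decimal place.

r = ln(5330/2157) / 40 ≈ 0.022616 per year
t = ln(3670/2157) / r = 0.53147 / 0.022616 ≈ 23.5

t ≈ 23.5 years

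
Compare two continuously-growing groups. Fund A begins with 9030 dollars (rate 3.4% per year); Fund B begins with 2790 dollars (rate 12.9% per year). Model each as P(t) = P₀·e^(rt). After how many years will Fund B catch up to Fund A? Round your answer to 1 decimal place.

t ≈ 12.4 years

9030·e^(0.034t) = 2790·e^(0.129t)
9030/2790 = e^((0.129 − 0.034)t) → ln(3.23656) = 0.095·t
t = 1.17451 / 0.095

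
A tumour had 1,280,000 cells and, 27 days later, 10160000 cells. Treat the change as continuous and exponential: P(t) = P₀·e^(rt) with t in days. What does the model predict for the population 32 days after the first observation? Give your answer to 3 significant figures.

r = ln(10160000/1280000) / 27 ≈ 0.076726 per day
P(32) = 1280000 · e^(0.076726·32) = 1280000 · 11.64909 ≈ 14910829.62

≈ 14,900,000 cells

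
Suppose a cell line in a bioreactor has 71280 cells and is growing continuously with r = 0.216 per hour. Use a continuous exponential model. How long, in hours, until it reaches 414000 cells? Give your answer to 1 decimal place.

t ≈ 8.1 hours

414000 = 71280 · e^(0.216·t)
t = ln(414000/71280) / 0.216 = ln(5.80808) / 0.216 = 1.75925 / 0.216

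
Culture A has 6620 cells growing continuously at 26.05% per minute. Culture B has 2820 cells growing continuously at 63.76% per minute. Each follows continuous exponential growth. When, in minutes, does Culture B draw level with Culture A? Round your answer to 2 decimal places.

t ≈ 2.26 minutes

6620·e^(0.2605t) = 2820·e^(0.6376t)
6620/2820 = e^((0.6376 − 0.2605)t) → ln(2.34752) = 0.3771·t
t = 0.85336 / 0.3771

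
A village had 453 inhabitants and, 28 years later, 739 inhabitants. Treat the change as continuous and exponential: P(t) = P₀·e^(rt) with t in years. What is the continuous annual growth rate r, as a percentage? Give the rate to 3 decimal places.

739 = 453 · e^(r·28)
e^(28r) = 739/453 = 1.63135
r = ln(1.63135) / 28 = 0.48941 / 28

r ≈ 1.748% per year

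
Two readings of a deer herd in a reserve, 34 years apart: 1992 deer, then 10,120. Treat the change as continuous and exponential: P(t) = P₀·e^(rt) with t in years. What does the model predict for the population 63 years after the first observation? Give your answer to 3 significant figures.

≈ 40,500 deer

r = ln(10120/1992) / 34 ≈ 0.047805 per year
P(63) = 1992 · e^(0.047805·63) = 1992 · 20.32239 ≈ 40482.21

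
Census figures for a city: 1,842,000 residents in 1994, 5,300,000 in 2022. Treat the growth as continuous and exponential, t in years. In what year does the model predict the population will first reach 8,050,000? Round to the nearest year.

r = ln(5300000/1842000) / 28 = 1.05685/28 ≈ 0.037745 per year
t = ln(8050000/1842000) / r = 1.47482/0.037745 ≈ 39.07 years after 1994

year 2033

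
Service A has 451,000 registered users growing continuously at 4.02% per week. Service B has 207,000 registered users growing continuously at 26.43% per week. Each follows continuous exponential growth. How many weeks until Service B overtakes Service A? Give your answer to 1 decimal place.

t ≈ 3.5 weeks

451000·e^(0.0402t) = 207000·e^(0.2643t)
451000/207000 = e^((0.2643 − 0.0402)t) → ln(2.17874) = 0.2241·t
t = 0.77875 / 0.2241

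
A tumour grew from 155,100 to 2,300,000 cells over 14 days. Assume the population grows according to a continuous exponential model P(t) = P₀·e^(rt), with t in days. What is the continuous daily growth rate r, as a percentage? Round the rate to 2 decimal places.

2300000 = 155100 · e^(r·14)
e^(14r) = 2300000/155100 = 14.82914
r = ln(14.82914) / 14 = 2.69659 / 14

r ≈ 19.26% per day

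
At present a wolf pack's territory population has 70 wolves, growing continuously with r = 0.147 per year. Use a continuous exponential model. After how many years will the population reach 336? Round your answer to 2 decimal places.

336 = 70 · e^(0.147·t)
t = ln(336/70) / 0.147 = ln(4.8) / 0.147 = 1.56862 / 0.147

t ≈ 10.67 years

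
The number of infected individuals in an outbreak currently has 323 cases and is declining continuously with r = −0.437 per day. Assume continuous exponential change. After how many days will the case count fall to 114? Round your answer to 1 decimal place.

114 = 323 · e^(-0.437·t)
t = ln(114/323) / -0.437 = ln(0.35294) / -0.437 = -1.04145 / -0.437

t ≈ 2.4 days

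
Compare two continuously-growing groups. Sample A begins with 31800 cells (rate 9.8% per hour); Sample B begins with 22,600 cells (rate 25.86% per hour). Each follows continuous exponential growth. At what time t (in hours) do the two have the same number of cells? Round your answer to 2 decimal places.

t ≈ 2.13 hours

31800·e^(0.098t) = 22600·e^(0.2586t)
31800/22600 = e^((0.2586 − 0.098)t) → ln(1.40708) = 0.1606·t
t = 0.34152 / 0.1606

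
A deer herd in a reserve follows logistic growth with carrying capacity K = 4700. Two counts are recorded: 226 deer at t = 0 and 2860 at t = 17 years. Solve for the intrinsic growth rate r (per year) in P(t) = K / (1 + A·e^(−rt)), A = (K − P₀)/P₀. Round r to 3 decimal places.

A = (4700 − 226)/226 = 19.79646
2860 = 4700/(1 + 19.79646·e^(−r·17)) → e^(−17r) = (1.64336 − 1)/19.79646 = 0.032499
r = −ln(0.032499)/17 = 3.42656/17

r ≈ 0.202 per year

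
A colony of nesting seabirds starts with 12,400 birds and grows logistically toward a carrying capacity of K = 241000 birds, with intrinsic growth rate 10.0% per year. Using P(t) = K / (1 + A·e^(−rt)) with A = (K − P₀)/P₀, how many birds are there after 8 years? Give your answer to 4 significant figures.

≈ 25,960 birds

A = (241000 − 12400)/12400 = 18.43548
P(8) = 241000 / (1 + 18.43548·e^(−0.1·8)) = 241000 / (1 + 18.43548·0.449329)
= 241000 / 9.2836 ≈ 25959.77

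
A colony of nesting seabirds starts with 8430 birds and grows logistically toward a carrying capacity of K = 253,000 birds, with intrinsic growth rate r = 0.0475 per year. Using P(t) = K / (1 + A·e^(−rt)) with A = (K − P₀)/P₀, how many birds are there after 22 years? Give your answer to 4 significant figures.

A = (253000 − 8430)/8430 = 29.01186
P(22) = 253000 / (1 + 29.01186·e^(−0.0475·22)) = 253000 / (1 + 29.01186·0.351692)
= 253000 / 11.20323 ≈ 22582.76

≈ 22,580 birds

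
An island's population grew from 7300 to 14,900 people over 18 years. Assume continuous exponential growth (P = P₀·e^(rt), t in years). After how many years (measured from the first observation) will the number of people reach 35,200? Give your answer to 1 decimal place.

t ≈ 39.7 years

r = ln(14900/7300) / 18 ≈ 0.039638 per year
t = ln(35200/7300) / r = 1.57317 / 0.039638 ≈ 39.688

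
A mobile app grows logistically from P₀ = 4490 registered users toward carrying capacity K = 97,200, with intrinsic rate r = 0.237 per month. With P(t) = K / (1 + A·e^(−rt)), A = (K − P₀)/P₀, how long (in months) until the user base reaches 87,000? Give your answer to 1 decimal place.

A = (97200 − 4490)/4490 = 20.64811
87000 = 97200/(1 + 20.64811·e^(−0.237t)) → 1 + 20.64811·e^(−0.237t) = 1.11724
e^(−0.237t) = 0.005678 → t = ln(176.11621)/0.237 = 5.17114/0.237

t ≈ 21.8 months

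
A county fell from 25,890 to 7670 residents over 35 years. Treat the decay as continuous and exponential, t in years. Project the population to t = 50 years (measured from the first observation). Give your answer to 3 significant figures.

≈ 4,550 residents

r = ln(7670/25890) / 35 ≈ -0.034758 per year
P(50) = 25890 · e^(-0.034758·50) = 25890 · 0.17589 ≈ 4553.71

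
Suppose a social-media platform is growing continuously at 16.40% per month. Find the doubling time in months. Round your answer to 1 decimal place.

doubling time ≈ 4.2 months

doubling time = ln(2) / |r| = 0.69315 / 0.164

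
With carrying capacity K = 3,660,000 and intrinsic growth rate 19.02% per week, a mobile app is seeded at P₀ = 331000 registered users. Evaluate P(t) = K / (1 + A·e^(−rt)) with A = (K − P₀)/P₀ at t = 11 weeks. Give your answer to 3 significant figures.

≈ 1,630,000 registered users

A = (3660000 − 331000)/331000 = 10.0574
P(11) = 3660000 / (1 + 10.0574·e^(−0.1902·11)) = 3660000 / (1 + 10.0574·0.123415)
= 3660000 / 2.24124 ≈ 1633026.4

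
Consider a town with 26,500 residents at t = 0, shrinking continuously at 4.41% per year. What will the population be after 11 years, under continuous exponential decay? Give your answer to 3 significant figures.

≈ 16,300 residents

P(11) = 26500 · e^(-0.0441·11) = 26500 · e^(-0.4851)
= 26500 · 0.61564 ≈ 16314.34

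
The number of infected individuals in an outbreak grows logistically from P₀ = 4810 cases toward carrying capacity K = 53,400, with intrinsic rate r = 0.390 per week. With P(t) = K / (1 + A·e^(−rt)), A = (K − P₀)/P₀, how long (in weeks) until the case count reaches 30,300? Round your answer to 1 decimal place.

A = (53400 − 4810)/4810 = 10.10187
30300 = 53400/(1 + 10.10187·e^(−0.39t)) → 1 + 10.10187·e^(−0.39t) = 1.76238
e^(−0.39t) = 0.075469 → t = ln(13.25051)/0.39 = 2.58404/0.39

t ≈ 6.6 weeks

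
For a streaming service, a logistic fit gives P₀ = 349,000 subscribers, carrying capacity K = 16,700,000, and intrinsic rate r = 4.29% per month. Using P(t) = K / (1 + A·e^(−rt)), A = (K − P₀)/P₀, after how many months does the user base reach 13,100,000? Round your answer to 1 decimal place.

t ≈ 119.8 months

A = (16700000 − 349000)/349000 = 46.851
13100000 = 16700000/(1 + 46.851·e^(−0.0429t)) → 1 + 46.851·e^(−0.0429t) = 1.27481
e^(−0.0429t) = 0.005866 → t = ln(170.48559)/0.0429 = 5.13865/0.0429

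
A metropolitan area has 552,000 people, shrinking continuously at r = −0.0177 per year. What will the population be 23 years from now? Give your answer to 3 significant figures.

P(23) = 552000 · e^(-0.0177·23) = 552000 · e^(-0.4071)
= 552000 · 0.66558 ≈ 367398.85

≈ 367,000 people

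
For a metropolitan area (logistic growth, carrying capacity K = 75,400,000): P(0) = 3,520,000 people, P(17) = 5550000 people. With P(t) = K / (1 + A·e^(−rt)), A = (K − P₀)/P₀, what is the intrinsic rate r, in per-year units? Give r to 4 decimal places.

r ≈ 0.0285 per year

A = (75400000 − 3520000)/3520000 = 20.42045
5550000 = 75400000/(1 + 20.42045·e^(−r·17)) → e^(−17r) = (13.58559 − 1)/20.42045 = 0.616322
r = −ln(0.616322)/17 = 0.48398/17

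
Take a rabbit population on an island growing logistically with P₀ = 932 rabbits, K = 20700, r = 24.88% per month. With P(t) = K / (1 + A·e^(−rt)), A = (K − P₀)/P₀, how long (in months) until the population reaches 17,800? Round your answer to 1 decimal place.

A = (20700 − 932)/932 = 21.2103
17800 = 20700/(1 + 21.2103·e^(−0.2488t)) → 1 + 21.2103·e^(−0.2488t) = 1.16292
e^(−0.2488t) = 0.007681 → t = ln(130.18736)/0.2488 = 4.86897/0.2488

t ≈ 19.6 months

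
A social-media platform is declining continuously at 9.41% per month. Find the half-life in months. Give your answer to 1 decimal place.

half-life ≈ 7.4 months

half-life = ln(2) / |r| = 0.69315 / 0.0941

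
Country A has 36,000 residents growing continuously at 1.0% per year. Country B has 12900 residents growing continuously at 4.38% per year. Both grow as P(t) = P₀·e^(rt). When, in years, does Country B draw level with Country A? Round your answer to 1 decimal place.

36000·e^(0.01t) = 12900·e^(0.0438t)
36000/12900 = e^((0.0438 − 0.01)t) → ln(2.7907) = 0.0338·t
t = 1.02629 / 0.0338

t ≈ 30.4 years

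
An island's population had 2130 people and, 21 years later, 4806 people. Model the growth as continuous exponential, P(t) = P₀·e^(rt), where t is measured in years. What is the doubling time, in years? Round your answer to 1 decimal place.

r = ln(4806/2130) / 21 = ln(2.25634) / 21 ≈ 0.03875 per year
doubling time = ln 2 / |r| = 0.69315 / 0.03875

doubling time ≈ 17.9 years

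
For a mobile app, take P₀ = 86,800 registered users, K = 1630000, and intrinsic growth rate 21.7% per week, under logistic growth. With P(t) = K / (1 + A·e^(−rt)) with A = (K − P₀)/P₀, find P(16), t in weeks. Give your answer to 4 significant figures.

≈ 1,050,000 registered users

A = (1630000 − 86800)/86800 = 17.7788
P(16) = 1630000 / (1 + 17.7788·e^(−0.217·16)) = 1630000 / (1 + 17.7788·0.031055)
= 1630000 / 1.55212 ≈ 1050177.76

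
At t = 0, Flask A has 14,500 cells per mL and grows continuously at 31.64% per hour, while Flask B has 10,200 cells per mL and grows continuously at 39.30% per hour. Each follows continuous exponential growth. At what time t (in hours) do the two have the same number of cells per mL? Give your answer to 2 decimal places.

14500·e^(0.3164t) = 10200·e^(0.393t)
14500/10200 = e^((0.393 − 0.3164)t) → ln(1.42157) = 0.0766·t
t = 0.35176 / 0.0766

t ≈ 4.59 hours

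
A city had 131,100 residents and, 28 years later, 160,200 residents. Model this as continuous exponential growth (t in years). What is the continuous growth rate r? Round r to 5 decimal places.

r ≈ 0.00716 per year

160200 = 131100 · e^(r·28)
e^(28r) = 160200/131100 = 1.22197
r = ln(1.22197) / 28 = 0.20046 / 28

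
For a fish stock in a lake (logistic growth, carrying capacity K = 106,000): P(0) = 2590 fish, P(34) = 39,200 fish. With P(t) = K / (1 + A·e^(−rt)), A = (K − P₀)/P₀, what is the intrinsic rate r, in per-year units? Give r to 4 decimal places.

A = (106000 − 2590)/2590 = 39.92664
39200 = 106000/(1 + 39.92664·e^(−r·34)) → e^(−34r) = (2.70408 − 1)/39.92664 = 0.04268
r = −ln(0.04268)/34 = 3.15402/34

r ≈ 0.0928 per year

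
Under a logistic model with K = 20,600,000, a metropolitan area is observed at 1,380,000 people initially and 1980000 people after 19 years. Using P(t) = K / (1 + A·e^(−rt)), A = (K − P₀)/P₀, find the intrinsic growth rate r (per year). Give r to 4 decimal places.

r ≈ 0.0207 per year

A = (20600000 − 1380000)/1380000 = 13.92754
1980000 = 20600000/(1 + 13.92754·e^(−r·19)) → e^(−19r) = (10.40404 − 1)/13.92754 = 0.675212
r = −ln(0.675212)/19 = 0.39273/19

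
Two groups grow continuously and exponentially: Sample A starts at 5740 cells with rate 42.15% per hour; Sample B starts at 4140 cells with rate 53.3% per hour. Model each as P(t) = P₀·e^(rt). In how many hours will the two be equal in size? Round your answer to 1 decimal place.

t ≈ 2.9 hours

5740·e^(0.4215t) = 4140·e^(0.533t)
5740/4140 = e^((0.533 − 0.4215)t) → ln(1.38647) = 0.1115·t
t = 0.32676 / 0.1115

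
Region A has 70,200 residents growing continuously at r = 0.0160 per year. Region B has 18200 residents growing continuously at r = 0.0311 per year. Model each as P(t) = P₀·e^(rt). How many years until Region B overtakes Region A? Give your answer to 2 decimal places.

70200·e^(0.016t) = 18200·e^(0.0311t)
70200/18200 = e^((0.0311 − 0.016)t) → ln(3.85714) = 0.0151·t
t = 1.34993 / 0.0151

t ≈ 89.40 years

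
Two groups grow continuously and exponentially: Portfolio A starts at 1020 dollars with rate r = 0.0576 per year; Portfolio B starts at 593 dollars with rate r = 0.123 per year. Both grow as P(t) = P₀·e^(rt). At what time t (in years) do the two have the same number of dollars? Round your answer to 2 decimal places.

1020·e^(0.0576t) = 593·e^(0.123t)
1020/593 = e^((0.123 − 0.0576)t) → ln(1.72007) = 0.0654·t
t = 0.54236 / 0.0654

t ≈ 8.29 years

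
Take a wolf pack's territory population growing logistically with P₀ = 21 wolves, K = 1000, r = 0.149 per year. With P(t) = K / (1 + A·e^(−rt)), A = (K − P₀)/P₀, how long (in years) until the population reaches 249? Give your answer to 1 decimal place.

t ≈ 18.4 years

A = (1000 − 21)/21 = 46.61905
249 = 1000/(1 + 46.61905·e^(−0.149t)) → 1 + 46.61905·e^(−0.149t) = 4.01606
e^(−0.149t) = 0.064696 → t = ln(15.45691)/0.149 = 2.73806/0.149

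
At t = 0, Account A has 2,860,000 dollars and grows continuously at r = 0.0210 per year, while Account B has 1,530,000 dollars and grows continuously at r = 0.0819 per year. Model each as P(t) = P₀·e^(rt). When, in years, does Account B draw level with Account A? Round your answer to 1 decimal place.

t ≈ 10.3 years

2860000·e^(0.021t) = 1530000·e^(0.0819t)
2860000/1530000 = e^((0.0819 − 0.021)t) → ln(1.86928) = 0.0609·t
t = 0.62555 / 0.0609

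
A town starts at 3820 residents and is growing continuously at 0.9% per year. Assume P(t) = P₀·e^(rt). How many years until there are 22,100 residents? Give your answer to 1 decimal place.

22100 = 3820 · e^(0.009·t)
t = ln(22100/3820) / 0.009 = ln(5.78534) / 0.009 = 1.75533 / 0.009

t ≈ 195.0 years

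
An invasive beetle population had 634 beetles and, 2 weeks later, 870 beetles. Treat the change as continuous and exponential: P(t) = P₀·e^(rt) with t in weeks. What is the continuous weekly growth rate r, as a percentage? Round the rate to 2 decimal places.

r ≈ 15.82% per week

870 = 634 · e^(r·2)
e^(2r) = 870/634 = 1.37224
r = ln(1.37224) / 2 = 0.31644 / 2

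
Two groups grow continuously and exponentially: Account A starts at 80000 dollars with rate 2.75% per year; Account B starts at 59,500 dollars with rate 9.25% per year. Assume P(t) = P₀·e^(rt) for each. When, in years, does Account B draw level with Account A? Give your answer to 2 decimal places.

80000·e^(0.0275t) = 59500·e^(0.0925t)
80000/59500 = e^((0.0925 − 0.0275)t) → ln(1.34454) = 0.065·t
t = 0.29605 / 0.065

t ≈ 4.55 years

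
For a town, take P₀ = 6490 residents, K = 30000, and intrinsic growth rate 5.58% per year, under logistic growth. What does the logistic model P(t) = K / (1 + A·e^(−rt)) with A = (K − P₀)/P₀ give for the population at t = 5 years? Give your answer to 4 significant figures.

A = (30000 − 6490)/6490 = 3.6225
P(5) = 30000 / (1 + 3.6225·e^(−0.0558·5)) = 30000 / (1 + 3.6225·0.75654)
= 30000 / 3.74056 ≈ 8020.18

≈ 8,020 residents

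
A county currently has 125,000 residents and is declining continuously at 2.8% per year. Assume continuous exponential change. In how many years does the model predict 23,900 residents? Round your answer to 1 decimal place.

23900 = 125000 · e^(-0.028·t)
t = ln(23900/125000) / -0.028 = ln(0.1912) / -0.028 = -1.65444 / -0.028

t ≈ 59.1 years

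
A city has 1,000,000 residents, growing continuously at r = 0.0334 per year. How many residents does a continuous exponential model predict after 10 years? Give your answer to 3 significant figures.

≈ 1,400,000 residents

P(10) = 1000000 · e^(0.0334·10) = 1000000 · e^(0.334)
= 1000000 · 1.39654 ≈ 1396543.14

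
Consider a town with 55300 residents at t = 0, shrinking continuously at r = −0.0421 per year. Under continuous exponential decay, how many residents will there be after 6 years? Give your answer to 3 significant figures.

P(6) = 55300 · e^(-0.0421·6) = 55300 · e^(-0.2526)
= 55300 · 0.77678 ≈ 42955.85

≈ 43,000 residents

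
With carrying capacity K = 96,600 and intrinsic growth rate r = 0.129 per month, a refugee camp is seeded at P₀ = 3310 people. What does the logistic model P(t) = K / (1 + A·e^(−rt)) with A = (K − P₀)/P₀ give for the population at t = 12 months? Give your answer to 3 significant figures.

≈ 13,800 people

A = (96600 − 3310)/3310 = 28.18429
P(12) = 96600 / (1 + 28.18429·e^(−0.129·12)) = 96600 / (1 + 28.18429·0.212673)
= 96600 / 6.99403 ≈ 13811.77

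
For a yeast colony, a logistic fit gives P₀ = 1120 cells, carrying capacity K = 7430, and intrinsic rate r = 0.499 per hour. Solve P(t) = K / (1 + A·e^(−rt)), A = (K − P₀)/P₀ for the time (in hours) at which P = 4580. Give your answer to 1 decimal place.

t ≈ 4.4 hours

A = (7430 − 1120)/1120 = 5.63393
4580 = 7430/(1 + 5.63393·e^(−0.499t)) → 1 + 5.63393·e^(−0.499t) = 1.62227
e^(−0.499t) = 0.110451 → t = ln(9.05382)/0.499 = 2.20319/0.499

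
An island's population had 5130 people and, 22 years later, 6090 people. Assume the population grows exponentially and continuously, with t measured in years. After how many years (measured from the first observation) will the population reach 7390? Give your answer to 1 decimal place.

t ≈ 46.8 years

r = ln(6090/5130) / 22 ≈ 0.007797 per year
t = ln(7390/5130) / r = 0.36502 / 0.007797 ≈ 46.813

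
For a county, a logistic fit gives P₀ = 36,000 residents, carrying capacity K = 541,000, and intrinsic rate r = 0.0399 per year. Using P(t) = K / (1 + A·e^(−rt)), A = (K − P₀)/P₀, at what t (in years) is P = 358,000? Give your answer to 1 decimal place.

t ≈ 83.0 years

A = (541000 − 36000)/36000 = 14.02778
358000 = 541000/(1 + 14.02778·e^(−0.0399t)) → 1 + 14.02778·e^(−0.0399t) = 1.51117
e^(−0.0399t) = 0.03644 → t = ln(27.44232)/0.0399 = 3.31209/0.0399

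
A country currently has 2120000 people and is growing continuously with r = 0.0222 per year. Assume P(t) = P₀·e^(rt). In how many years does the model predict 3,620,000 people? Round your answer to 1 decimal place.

3620000 = 2120000 · e^(0.0222·t)
t = ln(3620000/2120000) / 0.0222 = ln(1.70755) / 0.0222 = 0.53506 / 0.0222

t ≈ 24.1 years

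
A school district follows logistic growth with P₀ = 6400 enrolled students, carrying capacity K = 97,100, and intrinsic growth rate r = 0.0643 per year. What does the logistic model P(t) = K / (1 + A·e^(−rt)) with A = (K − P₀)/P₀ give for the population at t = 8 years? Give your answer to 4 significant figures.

≈ 10,250 enrolled students

A = (97100 − 6400)/6400 = 14.17188
P(8) = 97100 / (1 + 14.17188·e^(−0.0643·8)) = 97100 / (1 + 14.17188·0.597859)
= 97100 / 9.47279 ≈ 10250.42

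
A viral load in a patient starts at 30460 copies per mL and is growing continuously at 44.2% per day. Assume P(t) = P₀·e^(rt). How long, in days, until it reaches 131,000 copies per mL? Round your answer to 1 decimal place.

t ≈ 3.3 days

131000 = 30460 · e^(0.442·t)
t = ln(131000/30460) / 0.442 = ln(4.30072) / 0.442 = 1.45878 / 0.442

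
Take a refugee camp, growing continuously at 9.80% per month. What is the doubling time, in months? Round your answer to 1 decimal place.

doubling time = ln(2) / |r| = 0.69315 / 0.098

doubling time ≈ 7.1 months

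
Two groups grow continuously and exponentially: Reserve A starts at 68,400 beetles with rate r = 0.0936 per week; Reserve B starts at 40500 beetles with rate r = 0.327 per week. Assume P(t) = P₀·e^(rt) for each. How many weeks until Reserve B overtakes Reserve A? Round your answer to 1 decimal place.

68400·e^(0.0936t) = 40500·e^(0.327t)
68400/40500 = e^((0.327 − 0.0936)t) → ln(1.68889) = 0.2334·t
t = 0.52407 / 0.2334

t ≈ 2.2 weeks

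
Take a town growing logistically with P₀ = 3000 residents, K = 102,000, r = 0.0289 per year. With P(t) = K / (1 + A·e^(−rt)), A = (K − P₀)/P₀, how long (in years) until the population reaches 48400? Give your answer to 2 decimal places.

t ≈ 117.46 years

A = (102000 − 3000)/3000 = 33
48400 = 102000/(1 + 33·e^(−0.0289t)) → 1 + 33·e^(−0.0289t) = 2.10744
e^(−0.0289t) = 0.033559 → t = ln(29.79851)/0.0289 = 3.39446/0.0289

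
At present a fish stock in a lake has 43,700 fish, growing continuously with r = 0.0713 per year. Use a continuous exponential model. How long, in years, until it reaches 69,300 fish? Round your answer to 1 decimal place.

69300 = 43700 · e^(0.0713·t)
t = ln(69300/43700) / 0.0713 = ln(1.58581) / 0.0713 = 0.4611 / 0.0713

t ≈ 6.5 years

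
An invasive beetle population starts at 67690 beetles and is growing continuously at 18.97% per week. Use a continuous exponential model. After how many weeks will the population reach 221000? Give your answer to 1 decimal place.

221000 = 67690 · e^(0.1897·t)
t = ln(221000/67690) / 0.1897 = ln(3.26488) / 0.1897 = 1.18322 / 0.1897

t ≈ 6.2 weeks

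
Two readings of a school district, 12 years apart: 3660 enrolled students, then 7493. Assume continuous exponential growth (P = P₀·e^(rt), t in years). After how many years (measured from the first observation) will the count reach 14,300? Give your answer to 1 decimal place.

t ≈ 22.8 years

r = ln(7493/3660) / 12 ≈ 0.059709 per year
t = ln(14300/3660) / r = 1.3628 / 0.059709 ≈ 22.824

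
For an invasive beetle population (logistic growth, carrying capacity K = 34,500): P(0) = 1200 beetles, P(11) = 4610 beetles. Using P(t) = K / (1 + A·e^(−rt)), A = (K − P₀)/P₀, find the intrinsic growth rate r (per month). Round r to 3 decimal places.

A = (34500 − 1200)/1200 = 27.75
4610 = 34500/(1 + 27.75·e^(−r·11)) → e^(−11r) = (7.48373 − 1)/27.75 = 0.233648
r = −ln(0.233648)/11 = 1.45394/11

r ≈ 0.132 per month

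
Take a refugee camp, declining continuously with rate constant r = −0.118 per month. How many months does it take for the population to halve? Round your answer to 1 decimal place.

half-life = ln(2) / |r| = 0.69315 / 0.118

half-life ≈ 5.9 months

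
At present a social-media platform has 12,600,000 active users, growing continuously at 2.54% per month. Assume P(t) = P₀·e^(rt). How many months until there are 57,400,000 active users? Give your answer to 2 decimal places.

57400000 = 12600000 · e^(0.0254·t)
t = ln(57400000/12600000) / 0.0254 = ln(4.55556) / 0.0254 = 1.51635 / 0.0254

t ≈ 59.70 months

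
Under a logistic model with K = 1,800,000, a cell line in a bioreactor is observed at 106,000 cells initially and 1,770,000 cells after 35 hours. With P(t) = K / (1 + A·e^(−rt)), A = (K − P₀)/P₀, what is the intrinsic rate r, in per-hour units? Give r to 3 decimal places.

r ≈ 0.196 per hour

A = (1800000 − 106000)/106000 = 15.98113
1770000 = 1800000/(1 + 15.98113·e^(−r·35)) → e^(−35r) = (1.01695 − 1)/15.98113 = 0.001061
r = −ln(0.001061)/35 = 6.84895/35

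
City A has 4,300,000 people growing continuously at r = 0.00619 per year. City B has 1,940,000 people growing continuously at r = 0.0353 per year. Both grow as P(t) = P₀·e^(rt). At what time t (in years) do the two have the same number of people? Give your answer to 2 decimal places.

t ≈ 27.34 years

4300000·e^(0.00619t) = 1940000·e^(0.0353t)
4300000/1940000 = e^((0.0353 − 0.00619)t) → ln(2.21649) = 0.02911·t
t = 0.79593 / 0.02911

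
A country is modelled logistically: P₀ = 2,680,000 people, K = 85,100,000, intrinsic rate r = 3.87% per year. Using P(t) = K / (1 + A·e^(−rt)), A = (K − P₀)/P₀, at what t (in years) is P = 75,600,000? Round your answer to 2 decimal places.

t ≈ 142.12 years

A = (85100000 − 2680000)/2680000 = 30.75373
75600000 = 85100000/(1 + 30.75373·e^(−0.0387t)) → 1 + 30.75373·e^(−0.0387t) = 1.12566
e^(−0.0387t) = 0.004086 → t = ln(244.73496)/0.0387 = 5.50018/0.0387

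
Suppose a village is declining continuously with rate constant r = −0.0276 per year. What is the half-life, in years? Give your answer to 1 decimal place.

half-life ≈ 25.1 years

half-life = ln(2) / |r| = 0.69315 / 0.0276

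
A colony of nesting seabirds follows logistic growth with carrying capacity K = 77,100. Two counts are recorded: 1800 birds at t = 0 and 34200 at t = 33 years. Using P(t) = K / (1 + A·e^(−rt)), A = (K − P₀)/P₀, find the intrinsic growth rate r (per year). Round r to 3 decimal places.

r ≈ 0.106 per year

A = (77100 − 1800)/1800 = 41.83333
34200 = 77100/(1 + 41.83333·e^(−r·33)) → e^(−33r) = (2.25439 − 1)/41.83333 = 0.029985
r = −ln(0.029985)/33 = 3.50705/33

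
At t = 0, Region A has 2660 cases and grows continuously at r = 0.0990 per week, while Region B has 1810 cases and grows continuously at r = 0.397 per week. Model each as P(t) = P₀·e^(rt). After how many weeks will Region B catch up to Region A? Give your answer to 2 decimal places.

2660·e^(0.099t) = 1810·e^(0.397t)
2660/1810 = e^((0.397 − 0.099)t) → ln(1.46961) = 0.298·t
t = 0.385 / 0.298

t ≈ 1.29 weeks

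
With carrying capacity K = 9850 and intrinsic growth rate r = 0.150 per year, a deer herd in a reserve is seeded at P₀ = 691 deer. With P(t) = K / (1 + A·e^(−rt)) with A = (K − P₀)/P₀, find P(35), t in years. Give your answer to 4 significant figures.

A = (9850 − 691)/691 = 13.2547
P(35) = 9850 / (1 + 13.2547·e^(−0.15·35)) = 9850 / (1 + 13.2547·0.005248)
= 9850 / 1.06955 ≈ 9209.44

≈ 9,209 deer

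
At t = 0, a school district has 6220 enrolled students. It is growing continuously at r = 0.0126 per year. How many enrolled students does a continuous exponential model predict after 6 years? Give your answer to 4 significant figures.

≈ 6,708 enrolled students

P(6) = 6220 · e^(0.0126·6) = 6220 · e^(0.0756)
= 6220 · 1.07853 ≈ 6708.46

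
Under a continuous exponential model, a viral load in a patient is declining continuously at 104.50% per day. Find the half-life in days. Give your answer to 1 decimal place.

half-life ≈ 0.7 days

half-life = ln(2) / |r| = 0.69315 / 1.045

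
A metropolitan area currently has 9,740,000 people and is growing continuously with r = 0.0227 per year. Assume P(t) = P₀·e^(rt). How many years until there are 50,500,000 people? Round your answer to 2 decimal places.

t ≈ 72.50 years

50500000 = 9740000 · e^(0.0227·t)
t = ln(50500000/9740000) / 0.0227 = ln(5.1848) / 0.0227 = 1.64573 / 0.0227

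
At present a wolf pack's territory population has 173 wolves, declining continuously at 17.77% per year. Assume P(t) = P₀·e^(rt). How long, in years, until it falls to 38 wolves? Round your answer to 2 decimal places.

t ≈ 8.53 years

38 = 173 · e^(-0.1777·t)
t = ln(38/173) / -0.1777 = ln(0.21965) / -0.1777 = -1.51571 / -0.1777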